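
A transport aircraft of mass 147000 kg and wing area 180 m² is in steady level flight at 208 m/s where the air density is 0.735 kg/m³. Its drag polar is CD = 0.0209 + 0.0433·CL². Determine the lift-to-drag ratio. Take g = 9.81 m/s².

L/D = 15.8

Level flight ⇒ L = W = m·g = 147000 × 9.81 = 1.4421×10^6 N.
q = ½ρv² = ½ × 0.735 × 208² = 15900 Pa.
CL = 2W/(ρv²S) = 2×1.4421×10^6/(0.735×208²×180) = 0.5039.
CD = 0.0209 + 0.0433 × 0.5039² = 0.03189.
L/D = CL/CD = 0.5039 / 0.03189 = 15.8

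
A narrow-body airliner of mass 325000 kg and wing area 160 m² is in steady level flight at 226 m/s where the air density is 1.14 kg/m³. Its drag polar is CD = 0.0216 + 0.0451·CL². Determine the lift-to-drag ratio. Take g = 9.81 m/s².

In steady level flight, lift balances weight: W = mg = 325000 × 9.81 = 3.1882×10^6 N.
Dynamic pressure q = 0.5 × 1.14 × 226² = 29110 Pa.
CL = 2W/(ρv²S) = 2×3.1882×10^6/(1.14×226²×160) = 0.6844.
CD = 0.0216 + 0.0451 × 0.6844² = 0.04273.
L/D = CL/CD = 0.6844 / 0.04273 = 16

L/D = 16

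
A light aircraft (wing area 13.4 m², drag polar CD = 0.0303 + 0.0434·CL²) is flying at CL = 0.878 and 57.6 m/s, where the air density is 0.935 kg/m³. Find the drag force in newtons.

CD = 0.0303 + 0.0434 × 0.878² = 0.06376
D = ½ρv²S·CD = ½ × 0.935 × 57.6² × 13.4 × 0.06376 = 1330 N

D = 1330 N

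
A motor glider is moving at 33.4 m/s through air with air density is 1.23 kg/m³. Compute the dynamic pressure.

q = ½ρv² = ½ × 1.23 × 33.4² = 686 Pa

q = 686 Pa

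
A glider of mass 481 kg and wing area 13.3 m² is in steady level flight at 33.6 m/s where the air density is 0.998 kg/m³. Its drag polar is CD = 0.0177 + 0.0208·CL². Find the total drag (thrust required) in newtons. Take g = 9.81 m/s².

D = 194 N

In steady level flight, lift balances weight: W = mg = 481 × 9.81 = 4718.6 N.
q = ½ρv² = ½ × 0.998 × 33.6² = 563.4 Pa.
CL = 2W/(ρv²S) = 2×4718.6/(0.998×33.6²×13.3) = 0.6298.
CD = 0.0177 + 0.0208 × 0.6298² = 0.02595.
D = q·S·CD = 563.4 × 13.3 × 0.02595 = 194.4 N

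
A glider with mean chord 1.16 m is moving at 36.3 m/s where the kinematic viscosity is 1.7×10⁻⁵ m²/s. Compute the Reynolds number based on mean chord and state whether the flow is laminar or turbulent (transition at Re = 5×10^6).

Re = 2.48×10^6 (laminar)

Re = v·c/ν = 36.3 × 1.16 / (1.7×10⁻⁵) = 2.48×10^6
Since 2.48×10^6 < 5×10^6, the flow is laminar.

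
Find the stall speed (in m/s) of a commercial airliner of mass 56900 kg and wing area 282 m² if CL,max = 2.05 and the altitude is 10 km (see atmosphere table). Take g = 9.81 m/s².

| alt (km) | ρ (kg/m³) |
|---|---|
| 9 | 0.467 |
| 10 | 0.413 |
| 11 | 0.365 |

V_stall = 68.4 m/s

At 10 km, from the table: ρ = 0.413 kg/m³.
At stall, lift equals weight: L = W = m·g = 56900 × 9.81 = 5.582×10^5 N.
From L = ½ρV²S·CL,max = W: V_stall = √(2W/(ρSCL,max)) = √(2·5.582×10^5/(0.413·282·2.05))
V_stall = √4676 = 68.4 m/s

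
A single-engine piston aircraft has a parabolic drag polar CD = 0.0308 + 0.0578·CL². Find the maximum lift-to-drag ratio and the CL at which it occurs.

(L/D)max = 11.9, at CL = 0.73

For CD = CD0 + K·CL², (L/D)max occurs at CL* = √(CD0/K) and equals 1/(2√(K·CD0)).
(L/D)max = 1/(2√(0.0578 × 0.0308)) = 1/(2 × 0.04219) = 11.9
CL* = √(0.0308/0.0578) = 0.73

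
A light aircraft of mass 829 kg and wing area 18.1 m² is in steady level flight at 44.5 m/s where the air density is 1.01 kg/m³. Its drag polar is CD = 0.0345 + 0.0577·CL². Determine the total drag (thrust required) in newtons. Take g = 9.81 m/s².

D = 835 N

Level flight ⇒ L = W = m·g = 829 × 9.81 = 8132.5 N.
q = ½ρv² = ½ × 1.01 × 44.5² = 1000 Pa.
CL = W/(q·S) = 8132.5 / (1000 × 18.1) = 0.4493.
CD = 0.0345 + 0.0577 × 0.4493² = 0.04615.
D = q·S·CD = 1000 × 18.1 × 0.04615 = 835.3 N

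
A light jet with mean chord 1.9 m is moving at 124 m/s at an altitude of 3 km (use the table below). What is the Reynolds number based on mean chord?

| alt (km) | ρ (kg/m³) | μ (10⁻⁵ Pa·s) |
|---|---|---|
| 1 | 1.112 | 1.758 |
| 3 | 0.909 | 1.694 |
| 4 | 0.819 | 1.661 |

Re = 1.26×10^7

At 3 km, from the table: ρ = 0.909 kg/m³, μ = 1.694×10⁻⁵ Pa·s.
Re = ρ·v·c/μ = 0.909 × 124 × 1.9 / (1.694×10⁻⁵) = 1.26×10^7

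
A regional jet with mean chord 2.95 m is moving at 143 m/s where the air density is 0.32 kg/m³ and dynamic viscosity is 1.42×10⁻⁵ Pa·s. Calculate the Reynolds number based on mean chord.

Re = ρ·v·c/μ = 0.32 × 143 × 2.95 / (1.42×10⁻⁵) = 9.51×10^6

Re = 9.51×10^6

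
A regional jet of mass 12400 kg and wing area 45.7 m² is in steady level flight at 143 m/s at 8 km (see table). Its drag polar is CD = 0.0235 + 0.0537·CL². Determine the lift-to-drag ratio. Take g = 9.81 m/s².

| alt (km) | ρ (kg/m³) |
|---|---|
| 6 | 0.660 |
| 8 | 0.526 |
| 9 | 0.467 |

L/D = 13.5

At 8 km, from the table: ρ = 0.526 kg/m³.
In steady level flight, lift balances weight: W = mg = 12400 × 9.81 = 1.2164×10^5 N.
q = ½ρv² = ½ × 0.526 × 143² = 5378 Pa.
CL = W/(q·S) = 1.2164×10^5 / (5378 × 45.7) = 0.4949.
CD = 0.0235 + 0.0537 × 0.4949² = 0.03665.
L/D = CL/CD = 0.4949 / 0.03665 = 13.5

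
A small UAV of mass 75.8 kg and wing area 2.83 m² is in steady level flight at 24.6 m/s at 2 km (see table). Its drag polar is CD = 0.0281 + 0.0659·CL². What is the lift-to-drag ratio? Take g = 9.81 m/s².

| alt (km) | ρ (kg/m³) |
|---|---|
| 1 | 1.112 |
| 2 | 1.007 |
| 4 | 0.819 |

At 2 km, from the table: ρ = 1.007 kg/m³.
Level flight ⇒ L = W = m·g = 75.8 × 9.81 = 743.6 N.
Dynamic pressure q = 0.5 × 1.007 × 24.6² = 304.7 Pa.
CL = W/(q·S) = 743.6 / (304.7 × 2.83) = 0.8623.
CD = 0.0281 + 0.0659 × 0.8623² = 0.07711.
L/D = CL/CD = 0.8623 / 0.07711 = 11.2

L/D = 11.2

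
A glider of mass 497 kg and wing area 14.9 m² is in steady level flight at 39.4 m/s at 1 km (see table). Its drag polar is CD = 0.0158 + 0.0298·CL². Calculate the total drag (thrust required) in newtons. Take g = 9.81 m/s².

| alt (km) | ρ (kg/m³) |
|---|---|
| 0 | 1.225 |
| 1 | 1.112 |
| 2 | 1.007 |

At 1 km, from the table: ρ = 1.112 kg/m³.
Level flight ⇒ L = W = m·g = 497 × 9.81 = 4875.6 N.
Dynamic pressure q = 0.5 × 1.112 × 39.4² = 863.1 Pa.
Required CL = L/(qS) = 4875.6/(863.1·14.9) = 0.3791.
CD = 0.0158 + 0.0298 × 0.3791² = 0.02008.
D = q·S·CD = 863.1 × 14.9 × 0.02008 = 258.3 N

D = 258 N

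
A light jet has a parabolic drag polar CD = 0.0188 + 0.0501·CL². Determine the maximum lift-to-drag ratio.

(L/D)max = 16.3

For CD = CD0 + K·CL², (L/D)max occurs at CL* = √(CD0/K) and equals 1/(2√(K·CD0)).
(L/D)max = 1/(2√(0.0501 × 0.0188)) = 1/(2 × 0.03069) = 16.3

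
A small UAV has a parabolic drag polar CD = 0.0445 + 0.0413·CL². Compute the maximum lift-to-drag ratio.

For CD = CD0 + K·CL², (L/D)max occurs at CL* = √(CD0/K) and equals 1/(2√(K·CD0)).
(L/D)max = 1/(2√(0.0413 × 0.0445)) = 1/(2 × 0.04287) = 11.7

(L/D)max = 11.7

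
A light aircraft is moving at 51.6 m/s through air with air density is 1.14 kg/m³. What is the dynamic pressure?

q = 1520 Pa

q = ½ρv² = ½ × 1.14 × 51.6² = 1520 Pa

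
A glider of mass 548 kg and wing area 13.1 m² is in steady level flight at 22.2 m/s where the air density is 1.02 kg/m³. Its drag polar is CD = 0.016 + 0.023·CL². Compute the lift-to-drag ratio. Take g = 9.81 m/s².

L/D = 21.1

Level flight ⇒ L = W = m·g = 548 × 9.81 = 5375.9 N.
q = ½ρv² = ½ × 1.02 × 22.2² = 251.3 Pa.
CL = 2W/(ρv²S) = 2×5375.9/(1.02×22.2²×13.1) = 1.633.
CD = 0.016 + 0.023 × 1.633² = 0.07731.
L/D = CL/CD = 1.633 / 0.07731 = 21.1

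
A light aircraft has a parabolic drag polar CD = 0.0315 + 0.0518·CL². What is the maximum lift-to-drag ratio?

For CD = CD0 + K·CL², (L/D)max occurs at CL* = √(CD0/K) and equals 1/(2√(K·CD0)).
(L/D)max = 1/(2√(0.0518 × 0.0315)) = 1/(2 × 0.04039) = 12.4

(L/D)max = 12.4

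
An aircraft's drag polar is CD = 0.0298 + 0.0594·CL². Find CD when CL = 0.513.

CD = 0.0298 + 0.0594 × 0.513² = 0.0298 + 0.01563 = 0.0454

CD = 0.0454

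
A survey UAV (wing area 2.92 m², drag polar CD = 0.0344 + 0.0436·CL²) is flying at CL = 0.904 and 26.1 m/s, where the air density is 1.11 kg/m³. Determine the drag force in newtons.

D = 77.3 N

CD = 0.0344 + 0.0436 × 0.904² = 0.07003
D = ½ρv²S·CD = ½ × 1.11 × 26.1² × 2.92 × 0.07003 = 77.3 N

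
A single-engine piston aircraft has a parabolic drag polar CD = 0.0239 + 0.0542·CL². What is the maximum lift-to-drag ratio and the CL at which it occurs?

For CD = CD0 + K·CL², (L/D)max occurs at CL* = √(CD0/K) and equals 1/(2√(K·CD0)).
(L/D)max = 1/(2√(0.0542 × 0.0239)) = 1/(2 × 0.03599) = 13.9
CL* = √(0.0239/0.0542) = 0.664

(L/D)max = 13.9, at CL = 0.664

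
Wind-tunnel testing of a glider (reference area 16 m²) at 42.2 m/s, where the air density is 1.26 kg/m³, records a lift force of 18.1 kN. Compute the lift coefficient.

CL = 1.01

From L = ½ρv²S·CL, rearranging gives CL = 2L/(ρv²S).
CL = 2 × 18100 / (1.26 × 42.2² × 16) = 1.01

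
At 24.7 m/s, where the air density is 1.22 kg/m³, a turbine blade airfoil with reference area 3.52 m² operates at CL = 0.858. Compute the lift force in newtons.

L = ½ρv²S·CL = ½ × 1.22 × 24.7² × 3.52 × 0.858 = 1120 N

L = 1120 N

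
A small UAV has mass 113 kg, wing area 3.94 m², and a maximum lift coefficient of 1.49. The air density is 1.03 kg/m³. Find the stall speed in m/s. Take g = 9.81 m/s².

V_stall = 19.1 m/s

Stall occurs when L = W at CL,max. W = mg = 113 × 9.81 = 1109 N.
V_stall = √(2W/(ρ·S·CL,max)) = √(2 × 1109 / (1.03 × 3.94 × 1.49))
V_stall = √366.7 = 19.1 m/s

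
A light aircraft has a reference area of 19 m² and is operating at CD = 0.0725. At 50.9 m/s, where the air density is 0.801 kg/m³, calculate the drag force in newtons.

D = 1430 N

Dynamic pressure q = ½ρv² = ½ × 0.801 × 50.9² = 1038 Pa.
D = q·S·CD = 1038 × 19 × 0.0725 = 1430 N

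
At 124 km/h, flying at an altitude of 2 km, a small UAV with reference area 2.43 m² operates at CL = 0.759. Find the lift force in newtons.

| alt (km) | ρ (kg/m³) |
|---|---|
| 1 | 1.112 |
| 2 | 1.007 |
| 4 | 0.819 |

At 2 km, from the table: ρ = 1.007 kg/m³.
Convert speed: v = 124 km/h ÷ 3.6 = 34.44 m/s.
L = ½ρv²S·CL = ½ × 1.007 × 34.44² × 2.43 × 0.759 = 1100 N

L = 1100 N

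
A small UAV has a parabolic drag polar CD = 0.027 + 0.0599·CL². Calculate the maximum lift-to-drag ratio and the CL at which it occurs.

For CD = CD0 + K·CL², (L/D)max occurs at CL* = √(CD0/K) and equals 1/(2√(K·CD0)).
(L/D)max = 1/(2√(0.0599 × 0.027)) = 1/(2 × 0.04022) = 12.4
CL* = √(0.027/0.0599) = 0.671

(L/D)max = 12.4, at CL = 0.671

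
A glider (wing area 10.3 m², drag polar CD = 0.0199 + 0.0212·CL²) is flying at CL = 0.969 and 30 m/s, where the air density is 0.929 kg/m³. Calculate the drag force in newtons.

CD = 0.0199 + 0.0212 × 0.969² = 0.03981
D = ½ρv²S·CD = ½ × 0.929 × 30² × 10.3 × 0.03981 = 171 N

D = 171 N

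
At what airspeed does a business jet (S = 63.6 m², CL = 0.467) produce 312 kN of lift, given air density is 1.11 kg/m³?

L = ½ρv²S·CL ⇒ v = √(2L/(ρ·S·CL))
v = √(2 × 3.12×10^5 / (1.11 × 63.6 × 0.467)) = √18930 = 138 m/s

v = 138 m/s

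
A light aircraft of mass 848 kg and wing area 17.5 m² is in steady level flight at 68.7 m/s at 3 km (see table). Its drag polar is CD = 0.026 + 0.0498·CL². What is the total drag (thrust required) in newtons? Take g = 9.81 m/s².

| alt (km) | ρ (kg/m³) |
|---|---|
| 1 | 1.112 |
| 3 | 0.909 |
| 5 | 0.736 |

D = 1070 N

At 3 km, from the table: ρ = 0.909 kg/m³.
Level flight ⇒ L = W = m·g = 848 × 9.81 = 8318.9 N.
q = ½ρv² = ½ × 0.909 × 68.7² = 2145 Pa.
Required CL = L/(qS) = 8318.9/(2145·17.5) = 0.2216.
CD = 0.026 + 0.0498 × 0.2216² = 0.02845.
D = q·S·CD = 2145 × 17.5 × 0.02845 = 1068 N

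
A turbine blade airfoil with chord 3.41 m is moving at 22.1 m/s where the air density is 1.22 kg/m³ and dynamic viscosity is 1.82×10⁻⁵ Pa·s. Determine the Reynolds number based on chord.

Re = ρ·v·c/μ = 1.22 × 22.1 × 3.41 / (1.82×10⁻⁵) = 5.05×10^6

Re = 5.05×10^6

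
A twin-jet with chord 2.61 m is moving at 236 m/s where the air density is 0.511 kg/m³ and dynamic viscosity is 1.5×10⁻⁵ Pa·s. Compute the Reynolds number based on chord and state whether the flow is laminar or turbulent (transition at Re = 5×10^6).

Re = 2.1×10^7 (turbulent)

Re = ρ·v·c/μ = 0.511 × 236 × 2.61 / (1.5×10⁻⁵) = 2.1×10^7
Since 2.1×10^7 > 5×10^6, the flow is turbulent.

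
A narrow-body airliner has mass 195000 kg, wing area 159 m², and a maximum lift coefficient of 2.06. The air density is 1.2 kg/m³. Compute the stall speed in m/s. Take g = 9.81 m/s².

Stall occurs when L = W at CL,max. W = mg = 195000 × 9.81 = 1.913×10^6 N.
From L = ½ρV²S·CL,max = W: V_stall = √(2W/(ρSCL,max)) = √(2·1.913×10^6/(1.2·159·2.06))
V_stall = √9734 = 98.7 m/s

V_stall = 98.7 m/s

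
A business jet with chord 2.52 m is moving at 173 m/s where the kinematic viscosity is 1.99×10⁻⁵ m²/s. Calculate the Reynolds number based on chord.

Re = v·c/ν = 173 × 2.52 / (1.99×10⁻⁵) = 2.19×10^7

Re = 2.19×10^7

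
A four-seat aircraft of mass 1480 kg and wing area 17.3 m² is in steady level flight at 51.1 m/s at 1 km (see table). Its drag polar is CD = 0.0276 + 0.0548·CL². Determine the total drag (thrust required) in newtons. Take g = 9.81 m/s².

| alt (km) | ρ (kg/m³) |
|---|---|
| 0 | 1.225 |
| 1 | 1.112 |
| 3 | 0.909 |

At 1 km, from the table: ρ = 1.112 kg/m³.
Level flight ⇒ L = W = m·g = 1480 × 9.81 = 14519 N.
Dynamic pressure q = 0.5 × 1.112 × 51.1² = 1452 Pa.
CL = 2W/(ρv²S) = 2×14519/(1.112×51.1²×17.3) = 0.5781.
CD = 0.0276 + 0.0548 × 0.5781² = 0.04591.
D = q·S·CD = 1452 × 17.3 × 0.04591 = 1153 N

D = 1150 N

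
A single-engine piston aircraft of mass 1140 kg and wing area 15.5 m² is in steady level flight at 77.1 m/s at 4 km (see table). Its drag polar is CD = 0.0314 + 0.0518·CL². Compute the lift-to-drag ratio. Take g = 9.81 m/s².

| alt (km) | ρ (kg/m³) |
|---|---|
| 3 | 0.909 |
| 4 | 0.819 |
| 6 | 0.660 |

L/D = 8.24

At 4 km, from the table: ρ = 0.819 kg/m³.
In steady level flight, lift balances weight: W = mg = 1140 × 9.81 = 11183 N.
Dynamic pressure q = 0.5 × 0.819 × 77.1² = 2434 Pa.
CL = W/(q·S) = 11183 / (2434 × 15.5) = 0.2964.
CD = 0.0314 + 0.0518 × 0.2964² = 0.03595.
L/D = CL/CD = 0.2964 / 0.03595 = 8.24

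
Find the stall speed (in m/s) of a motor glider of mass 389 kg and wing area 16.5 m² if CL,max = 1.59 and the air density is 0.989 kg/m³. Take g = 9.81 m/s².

V_stall = 17.2 m/s

At stall, lift equals weight: L = W = m·g = 389 × 9.81 = 3816 N.
From L = ½ρV²S·CL,max = W: V_stall = √(2W/(ρSCL,max)) = √(2·3816/(0.989·16.5·1.59))
V_stall = √294.2 = 17.2 m/s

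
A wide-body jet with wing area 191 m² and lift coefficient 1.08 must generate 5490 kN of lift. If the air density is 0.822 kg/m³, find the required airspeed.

v = 254 m/s

L = ½ρv²S·CL ⇒ v = √(2L/(ρ·S·CL))
v = √(2 × 5.49×10^6 / (0.822 × 191 × 1.08)) = √64760 = 254 m/s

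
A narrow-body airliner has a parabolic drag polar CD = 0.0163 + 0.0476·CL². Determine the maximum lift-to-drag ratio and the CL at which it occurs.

For CD = CD0 + K·CL², (L/D)max occurs at CL* = √(CD0/K) and equals 1/(2√(K·CD0)).
(L/D)max = 1/(2√(0.0476 × 0.0163)) = 1/(2 × 0.02785) = 18
CL* = √(0.0163/0.0476) = 0.585

(L/D)max = 18, at CL = 0.585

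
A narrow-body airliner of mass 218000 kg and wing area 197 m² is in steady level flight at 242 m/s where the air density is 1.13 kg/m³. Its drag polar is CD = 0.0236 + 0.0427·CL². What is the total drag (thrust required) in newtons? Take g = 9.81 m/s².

D = 1.84×10^5 N

Level flight ⇒ L = W = m·g = 218000 × 9.81 = 2.1386×10^6 N.
q = ½ρv² = ½ × 1.13 × 242² = 33090 Pa.
CL = W/(q·S) = 2.1386×10^6 / (33090 × 197) = 0.3281.
CD = 0.0236 + 0.0427 × 0.3281² = 0.0282.
D = q·S·CD = 33090 × 197 × 0.0282 = 1.838×10^5 N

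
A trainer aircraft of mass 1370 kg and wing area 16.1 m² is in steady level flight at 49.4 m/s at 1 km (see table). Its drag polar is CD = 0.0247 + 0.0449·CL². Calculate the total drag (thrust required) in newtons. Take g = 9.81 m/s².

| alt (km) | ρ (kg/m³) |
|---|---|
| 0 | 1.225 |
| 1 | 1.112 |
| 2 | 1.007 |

At 1 km, from the table: ρ = 1.112 kg/m³.
Weight W = mg = 1370 × 9.81 = 13440 N; in level flight L = W.
q = ½ρv² = ½ × 1.112 × 49.4² = 1357 Pa.
CL = W/(q·S) = 13440 / (1357 × 16.1) = 0.6152.
CD = 0.0247 + 0.0449 × 0.6152² = 0.04169.
D = q·S·CD = 1357 × 16.1 × 0.04169 = 910.8 N

D = 911 N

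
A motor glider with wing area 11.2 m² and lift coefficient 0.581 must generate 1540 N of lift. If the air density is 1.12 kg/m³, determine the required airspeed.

v = 20.6 m/s

L = ½ρv²S·CL ⇒ v = √(2L/(ρ·S·CL))
v = √(2 × 1540 / (1.12 × 11.2 × 0.581)) = √422.6 = 20.6 m/s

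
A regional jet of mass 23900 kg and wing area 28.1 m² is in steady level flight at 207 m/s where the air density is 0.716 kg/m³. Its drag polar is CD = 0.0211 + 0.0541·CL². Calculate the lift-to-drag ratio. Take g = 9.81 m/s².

L/D = 14.7

Weight W = mg = 23900 × 9.81 = 2.3446×10^5 N; in level flight L = W.
Dynamic pressure q = 0.5 × 0.716 × 207² = 15340 Pa.
Required CL = L/(qS) = 2.3446×10^5/(15340·28.1) = 0.5439.
CD = 0.0211 + 0.0541 × 0.5439² = 0.03711.
L/D = CL/CD = 0.5439 / 0.03711 = 14.7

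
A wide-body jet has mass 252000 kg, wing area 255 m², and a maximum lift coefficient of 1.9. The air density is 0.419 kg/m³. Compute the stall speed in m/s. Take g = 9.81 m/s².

V_stall = 156 m/s

Weight W = mg = 252000 × 9.81 = 2.472×10^6 N.
V_stall = √(2W/(ρ·S·CL,max)) = √(2 × 2.472×10^6 / (0.419 × 255 × 1.9))
V_stall = √24360 = 156 m/s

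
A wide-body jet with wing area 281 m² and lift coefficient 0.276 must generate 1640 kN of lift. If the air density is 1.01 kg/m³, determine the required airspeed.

v = 205 m/s

L = ½ρv²S·CL ⇒ v = √(2L/(ρ·S·CL))
v = √(2 × 1.64×10^6 / (1.01 × 281 × 0.276)) = √41870 = 205 m/s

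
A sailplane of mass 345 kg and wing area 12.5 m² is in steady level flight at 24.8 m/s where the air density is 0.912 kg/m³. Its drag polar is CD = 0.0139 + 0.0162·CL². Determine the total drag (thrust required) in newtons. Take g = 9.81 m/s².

D = 102 N

Weight W = mg = 345 × 9.81 = 3384.5 N; in level flight L = W.
Dynamic pressure q = 0.5 × 0.912 × 24.8² = 280.5 Pa.
CL = 2W/(ρv²S) = 2×3384.5/(0.912×24.8²×12.5) = 0.9654.
CD = 0.0139 + 0.0162 × 0.9654² = 0.029.
D = q·S·CD = 280.5 × 12.5 × 0.029 = 101.7 N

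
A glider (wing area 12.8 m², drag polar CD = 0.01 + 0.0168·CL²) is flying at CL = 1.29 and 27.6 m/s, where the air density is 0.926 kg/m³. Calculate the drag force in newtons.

CD = 0.01 + 0.0168 × 1.29² = 0.03796
D = ½ρv²S·CD = ½ × 0.926 × 27.6² × 12.8 × 0.03796 = 171 N

D = 171 N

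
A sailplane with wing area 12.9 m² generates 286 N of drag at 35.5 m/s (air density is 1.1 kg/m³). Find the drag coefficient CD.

CD = 0.032

From D = ½ρv²S·CD, rearranging gives CD = 2D/(ρv²S).
CD = 2 × 286 / (1.1 × 35.5² × 12.9) = 0.032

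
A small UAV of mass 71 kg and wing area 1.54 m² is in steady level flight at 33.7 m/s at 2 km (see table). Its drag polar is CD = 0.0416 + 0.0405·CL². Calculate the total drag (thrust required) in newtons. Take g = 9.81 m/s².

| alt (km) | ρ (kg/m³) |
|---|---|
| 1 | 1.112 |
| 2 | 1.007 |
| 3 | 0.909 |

D = 58.9 N

At 2 km, from the table: ρ = 1.007 kg/m³.
Weight W = mg = 71 × 9.81 = 696.51 N; in level flight L = W.
q = ½ρv² = ½ × 1.007 × 33.7² = 571.8 Pa.
CL = 2W/(ρv²S) = 2×696.51/(1.007×33.7²×1.54) = 0.7909.
CD = 0.0416 + 0.0405 × 0.7909² = 0.06694.
D = q·S·CD = 571.8 × 1.54 × 0.06694 = 58.94 N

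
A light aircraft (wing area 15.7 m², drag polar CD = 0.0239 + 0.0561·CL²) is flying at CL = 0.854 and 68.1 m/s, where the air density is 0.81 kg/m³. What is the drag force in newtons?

D = 1910 N

CD = 0.0239 + 0.0561 × 0.854² = 0.06481
D = ½ρv²S·CD = ½ × 0.81 × 68.1² × 15.7 × 0.06481 = 1910 N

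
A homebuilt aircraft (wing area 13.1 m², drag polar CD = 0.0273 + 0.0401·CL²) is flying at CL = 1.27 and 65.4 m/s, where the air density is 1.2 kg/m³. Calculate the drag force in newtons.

CD = 0.0273 + 0.0401 × 1.27² = 0.09198
D = ½ρv²S·CD = ½ × 1.2 × 65.4² × 13.1 × 0.09198 = 3090 N

D = 3090 N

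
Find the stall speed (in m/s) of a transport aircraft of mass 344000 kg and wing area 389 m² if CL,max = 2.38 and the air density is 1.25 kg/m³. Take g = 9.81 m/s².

Stall occurs when L = W at CL,max. W = mg = 344000 × 9.81 = 3.375×10^6 N.
V_stall = √(2W/(ρ·S·CL,max)) = √(2 × 3.375×10^6 / (1.25 × 389 × 2.38))
V_stall = √5832 = 76.4 m/s

V_stall = 76.4 m/s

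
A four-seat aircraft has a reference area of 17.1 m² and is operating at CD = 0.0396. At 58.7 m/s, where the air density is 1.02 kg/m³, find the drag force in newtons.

Dynamic pressure q = ½ρv² = ½ × 1.02 × 58.7² = 1757 Pa.
D = q·S·CD = 1757 × 17.1 × 0.0396 = 1190 N

D = 1190 N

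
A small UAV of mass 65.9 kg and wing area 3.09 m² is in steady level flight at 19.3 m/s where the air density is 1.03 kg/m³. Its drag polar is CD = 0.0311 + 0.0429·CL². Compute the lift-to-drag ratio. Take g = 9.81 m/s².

In steady level flight, lift balances weight: W = mg = 65.9 × 9.81 = 646.48 N.
q = ½ρv² = ½ × 1.03 × 19.3² = 191.8 Pa.
CL = 2W/(ρv²S) = 2×646.48/(1.03×19.3²×3.09) = 1.091.
CD = 0.0311 + 0.0429 × 1.091² = 0.08213.
L/D = CL/CD = 1.091 / 0.08213 = 13.3

L/D = 13.3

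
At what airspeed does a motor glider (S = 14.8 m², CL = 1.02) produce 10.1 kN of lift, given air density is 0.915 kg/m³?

L = ½ρv²S·CL ⇒ v = √(2L/(ρ·S·CL))
v = √(2 × 10100 / (0.915 × 14.8 × 1.02)) = √1462 = 38.2 m/s

v = 38.2 m/s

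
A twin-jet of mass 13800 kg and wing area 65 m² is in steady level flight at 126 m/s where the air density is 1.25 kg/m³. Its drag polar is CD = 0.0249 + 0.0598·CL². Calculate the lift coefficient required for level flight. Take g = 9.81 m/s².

CL = 0.21

In steady level flight, lift balances weight: W = mg = 13800 × 9.81 = 1.3538×10^5 N.
Dynamic pressure q = 0.5 × 1.25 × 126² = 9922 Pa.
CL = 2W/(ρv²S) = 2×1.3538×10^5/(1.25×126²×65) = 0.2099.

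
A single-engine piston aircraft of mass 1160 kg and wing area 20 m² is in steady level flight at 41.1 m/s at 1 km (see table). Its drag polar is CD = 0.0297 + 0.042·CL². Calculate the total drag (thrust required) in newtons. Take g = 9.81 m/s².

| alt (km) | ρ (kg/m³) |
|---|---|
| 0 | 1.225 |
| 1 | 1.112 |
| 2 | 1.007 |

D = 847 N

At 1 km, from the table: ρ = 1.112 kg/m³.
Weight W = mg = 1160 × 9.81 = 11380 N; in level flight L = W.
Dynamic pressure q = 0.5 × 1.112 × 41.1² = 939.2 Pa.
CL = 2W/(ρv²S) = 2×11380/(1.112×41.1²×20) = 0.6058.
CD = 0.0297 + 0.042 × 0.6058² = 0.04511.
D = q·S·CD = 939.2 × 20 × 0.04511 = 847.4 N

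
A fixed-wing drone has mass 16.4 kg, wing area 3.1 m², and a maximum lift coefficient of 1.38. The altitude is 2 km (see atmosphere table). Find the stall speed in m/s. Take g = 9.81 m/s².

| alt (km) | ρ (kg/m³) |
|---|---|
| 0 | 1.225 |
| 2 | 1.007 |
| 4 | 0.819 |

At 2 km, from the table: ρ = 1.007 kg/m³.
Weight W = mg = 16.4 × 9.81 = 160.9 N.
From L = ½ρV²S·CL,max = W: V_stall = √(2W/(ρSCL,max)) = √(2·160.9/(1.007·3.1·1.38))
V_stall = √74.69 = 8.64 m/s

V_stall = 8.64 m/s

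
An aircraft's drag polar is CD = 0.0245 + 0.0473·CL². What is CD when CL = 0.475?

CD = 0.0352

CD = 0.0245 + 0.0473 × 0.475² = 0.0245 + 0.01067 = 0.0352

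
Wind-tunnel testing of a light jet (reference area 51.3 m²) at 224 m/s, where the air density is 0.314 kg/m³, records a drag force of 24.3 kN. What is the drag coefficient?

CD = 0.0601

From D = ½ρv²S·CD, rearranging gives CD = 2D/(ρv²S).
CD = 2 × 24300 / (0.314 × 224² × 51.3) = 0.0601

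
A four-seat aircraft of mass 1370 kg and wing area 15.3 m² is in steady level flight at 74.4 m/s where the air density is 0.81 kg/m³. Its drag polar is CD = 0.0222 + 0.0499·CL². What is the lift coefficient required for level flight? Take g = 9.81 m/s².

Weight W = mg = 1370 × 9.81 = 13440 N; in level flight L = W.
Dynamic pressure q = 0.5 × 0.81 × 74.4² = 2242 Pa.
Required CL = L/(qS) = 13440/(2242·15.3) = 0.3918.

CL = 0.392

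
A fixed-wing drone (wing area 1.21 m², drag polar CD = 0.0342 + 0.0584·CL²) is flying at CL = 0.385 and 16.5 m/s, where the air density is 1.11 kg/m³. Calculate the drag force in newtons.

D = 7.84 N

CD = 0.0342 + 0.0584 × 0.385² = 0.04286
D = ½ρv²S·CD = ½ × 1.11 × 16.5² × 1.21 × 0.04286 = 7.84 N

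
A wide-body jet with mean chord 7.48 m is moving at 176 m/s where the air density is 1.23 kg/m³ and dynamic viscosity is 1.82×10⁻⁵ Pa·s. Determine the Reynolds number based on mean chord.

Re = 8.9×10^7

Re = ρ·v·c/μ = 1.23 × 176 × 7.48 / (1.82×10⁻⁵) = 8.9×10^7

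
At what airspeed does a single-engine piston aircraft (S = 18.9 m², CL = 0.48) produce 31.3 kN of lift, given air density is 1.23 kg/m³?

v = 74.9 m/s

L = ½ρv²S·CL ⇒ v = √(2L/(ρ·S·CL))
v = √(2 × 31300 / (1.23 × 18.9 × 0.48)) = √5610 = 74.9 m/s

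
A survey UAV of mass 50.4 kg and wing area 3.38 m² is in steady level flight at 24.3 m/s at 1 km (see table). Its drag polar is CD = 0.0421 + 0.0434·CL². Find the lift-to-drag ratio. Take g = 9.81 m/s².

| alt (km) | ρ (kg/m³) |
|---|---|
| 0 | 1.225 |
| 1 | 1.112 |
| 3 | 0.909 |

L/D = 8.79

At 1 km, from the table: ρ = 1.112 kg/m³.
Level flight ⇒ L = W = m·g = 50.4 × 9.81 = 494.42 N.
q = ½ρv² = ½ × 1.112 × 24.3² = 328.3 Pa.
Required CL = L/(qS) = 494.42/(328.3·3.38) = 0.4455.
CD = 0.0421 + 0.0434 × 0.4455² = 0.05072.
L/D = CL/CD = 0.4455 / 0.05072 = 8.79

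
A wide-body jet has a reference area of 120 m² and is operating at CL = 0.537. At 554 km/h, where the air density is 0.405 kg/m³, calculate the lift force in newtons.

Convert speed: v = 554 km/h ÷ 3.6 = 153.9 m/s.
L = ½ρv²S·CL = ½ × 0.405 × 153.9² × 120 × 0.537 = 3.09×10^5 N ≈ 309 kN

L = 3.09×10^5 N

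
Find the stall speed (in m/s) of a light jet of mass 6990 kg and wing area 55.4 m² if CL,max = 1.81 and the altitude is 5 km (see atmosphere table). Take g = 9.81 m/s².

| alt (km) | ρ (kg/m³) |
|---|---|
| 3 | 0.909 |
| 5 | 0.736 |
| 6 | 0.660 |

V_stall = 43.1 m/s

At 5 km, from the table: ρ = 0.736 kg/m³.
Stall occurs when L = W at CL,max. W = mg = 6990 × 9.81 = 68570 N.
V_stall = √(2W/(ρ·S·CL,max)) = √(2 × 68570 / (0.736 × 55.4 × 1.81))
V_stall = √1858 = 43.1 m/s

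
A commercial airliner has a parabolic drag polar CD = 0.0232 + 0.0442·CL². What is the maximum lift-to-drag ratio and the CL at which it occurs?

(L/D)max = 15.6, at CL = 0.724

For CD = CD0 + K·CL², (L/D)max occurs at CL* = √(CD0/K) and equals 1/(2√(K·CD0)).
(L/D)max = 1/(2√(0.0442 × 0.0232)) = 1/(2 × 0.03202) = 15.6
CL* = √(0.0232/0.0442) = 0.724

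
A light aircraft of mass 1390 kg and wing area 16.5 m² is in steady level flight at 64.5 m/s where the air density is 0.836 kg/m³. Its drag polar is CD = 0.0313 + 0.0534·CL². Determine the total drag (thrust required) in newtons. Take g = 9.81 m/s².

In steady level flight, lift balances weight: W = mg = 1390 × 9.81 = 13636 N.
Dynamic pressure q = 0.5 × 0.836 × 64.5² = 1739 Pa.
CL = 2W/(ρv²S) = 2×13636/(0.836×64.5²×16.5) = 0.4752.
CD = 0.0313 + 0.0534 × 0.4752² = 0.04336.
D = q·S·CD = 1739 × 16.5 × 0.04336 = 1244 N

D = 1240 N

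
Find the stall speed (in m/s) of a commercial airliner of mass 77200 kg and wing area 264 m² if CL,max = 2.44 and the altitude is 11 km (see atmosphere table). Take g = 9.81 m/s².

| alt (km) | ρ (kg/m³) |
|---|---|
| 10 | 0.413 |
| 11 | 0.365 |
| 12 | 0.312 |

V_stall = 80.3 m/s

At 11 km, from the table: ρ = 0.365 kg/m³.
Stall occurs when L = W at CL,max. W = mg = 77200 × 9.81 = 7.573×10^5 N.
From L = ½ρV²S·CL,max = W: V_stall = √(2W/(ρSCL,max)) = √(2·7.573×10^5/(0.365·264·2.44))
V_stall = √6442 = 80.3 m/s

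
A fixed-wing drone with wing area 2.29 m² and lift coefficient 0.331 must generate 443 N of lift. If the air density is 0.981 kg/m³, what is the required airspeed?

L = ½ρv²S·CL ⇒ v = √(2L/(ρ·S·CL))
v = √(2 × 443 / (0.981 × 2.29 × 0.331)) = √1192 = 34.5 m/s

v = 34.5 m/s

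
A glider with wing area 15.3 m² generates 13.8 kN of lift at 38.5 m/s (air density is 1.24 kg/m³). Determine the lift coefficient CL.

From L = ½ρv²S·CL, rearranging gives CL = 2L/(ρv²S).
CL = 2 × 13800 / (1.24 × 38.5² × 15.3) = 0.981

CL = 0.981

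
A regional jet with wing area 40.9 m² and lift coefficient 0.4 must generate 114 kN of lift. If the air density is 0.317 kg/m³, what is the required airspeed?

L = ½ρv²S·CL ⇒ v = √(2L/(ρ·S·CL))
v = √(2 × 1.14×10^5 / (0.317 × 40.9 × 0.4)) = √43960 = 210 m/s

v = 210 m/s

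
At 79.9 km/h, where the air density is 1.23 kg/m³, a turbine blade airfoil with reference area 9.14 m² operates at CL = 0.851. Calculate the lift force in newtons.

L = 2360 N

Convert speed: v = 79.9 km/h ÷ 3.6 = 22.19 m/s.
L = ½ρv²S·CL = ½ × 1.23 × 22.19² × 9.14 × 0.851 = 2360 N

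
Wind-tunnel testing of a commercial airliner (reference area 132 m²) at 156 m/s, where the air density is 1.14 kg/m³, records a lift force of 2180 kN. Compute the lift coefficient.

From L = ½ρv²S·CL, rearranging gives CL = 2L/(ρv²S).
CL = 2 × 2.18×10^6 / (1.14 × 156² × 132) = 1.19

CL = 1.19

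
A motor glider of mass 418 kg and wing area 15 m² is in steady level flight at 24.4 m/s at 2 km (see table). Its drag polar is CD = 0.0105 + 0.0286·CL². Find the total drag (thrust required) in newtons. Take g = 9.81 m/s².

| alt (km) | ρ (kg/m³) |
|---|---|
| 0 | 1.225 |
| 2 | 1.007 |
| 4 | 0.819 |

At 2 km, from the table: ρ = 1.007 kg/m³.
Level flight ⇒ L = W = m·g = 418 × 9.81 = 4100.6 N.
q = ½ρv² = ½ × 1.007 × 24.4² = 299.8 Pa.
Required CL = L/(qS) = 4100.6/(299.8·15) = 0.912.
CD = 0.0105 + 0.0286 × 0.912² = 0.03429.
D = q·S·CD = 299.8 × 15 × 0.03429 = 154.2 N

D = 154 N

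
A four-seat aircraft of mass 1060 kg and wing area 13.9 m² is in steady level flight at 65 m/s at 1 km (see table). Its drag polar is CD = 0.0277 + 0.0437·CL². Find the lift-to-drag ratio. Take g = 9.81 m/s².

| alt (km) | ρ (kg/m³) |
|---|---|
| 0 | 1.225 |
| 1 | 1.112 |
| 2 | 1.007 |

L/D = 9.91

At 1 km, from the table: ρ = 1.112 kg/m³.
Level flight ⇒ L = W = m·g = 1060 × 9.81 = 10399 N.
Dynamic pressure q = 0.5 × 1.112 × 65² = 2349 Pa.
CL = W/(q·S) = 10399 / (2349 × 13.9) = 0.3185.
CD = 0.0277 + 0.0437 × 0.3185² = 0.03213.
L/D = CL/CD = 0.3185 / 0.03213 = 9.91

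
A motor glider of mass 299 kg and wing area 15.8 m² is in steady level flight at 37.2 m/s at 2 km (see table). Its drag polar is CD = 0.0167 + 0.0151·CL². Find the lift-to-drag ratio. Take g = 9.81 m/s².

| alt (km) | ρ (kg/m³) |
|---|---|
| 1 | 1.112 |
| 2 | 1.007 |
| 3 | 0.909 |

L/D = 15

At 2 km, from the table: ρ = 1.007 kg/m³.
Level flight ⇒ L = W = m·g = 299 × 9.81 = 2933.2 N.
q = ½ρv² = ½ × 1.007 × 37.2² = 696.8 Pa.
CL = W/(q·S) = 2933.2 / (696.8 × 15.8) = 0.2664.
CD = 0.0167 + 0.0151 × 0.2664² = 0.01777.
L/D = CL/CD = 0.2664 / 0.01777 = 15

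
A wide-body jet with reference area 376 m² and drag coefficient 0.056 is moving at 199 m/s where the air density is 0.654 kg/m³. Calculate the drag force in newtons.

D = ½ρv²S·CD = ½ × 0.654 × 199² × 376 × 0.056 = 2.73×10^5 N ≈ 273 kN

D = 2.73×10^5 N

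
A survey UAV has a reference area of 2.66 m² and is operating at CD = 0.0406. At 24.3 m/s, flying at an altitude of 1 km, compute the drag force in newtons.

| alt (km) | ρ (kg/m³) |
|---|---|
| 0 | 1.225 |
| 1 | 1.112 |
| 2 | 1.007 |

At 1 km, from the table: ρ = 1.112 kg/m³.
Dynamic pressure q = ½ρv² = ½ × 1.112 × 24.3² = 328.3 Pa.
D = q·S·CD = 328.3 × 2.66 × 0.0406 = 35.5 N

D = 35.5 N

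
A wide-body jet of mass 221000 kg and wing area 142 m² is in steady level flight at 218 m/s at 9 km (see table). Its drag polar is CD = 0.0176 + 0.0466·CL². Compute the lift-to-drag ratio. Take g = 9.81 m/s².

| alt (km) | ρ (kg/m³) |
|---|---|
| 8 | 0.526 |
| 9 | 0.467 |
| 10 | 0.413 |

At 9 km, from the table: ρ = 0.467 kg/m³.
In steady level flight, lift balances weight: W = mg = 221000 × 9.81 = 2.168×10^6 N.
q = ½ρv² = ½ × 0.467 × 218² = 11100 Pa.
Required CL = L/(qS) = 2.168×10^6/(11100·142) = 1.376.
CD = 0.0176 + 0.0466 × 1.376² = 0.1058.
L/D = CL/CD = 1.376 / 0.1058 = 13

L/D = 13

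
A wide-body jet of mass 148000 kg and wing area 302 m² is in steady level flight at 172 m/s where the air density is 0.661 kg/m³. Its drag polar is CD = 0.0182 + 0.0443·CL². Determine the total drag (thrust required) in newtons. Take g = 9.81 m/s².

Weight W = mg = 148000 × 9.81 = 1.4519×10^6 N; in level flight L = W.
q = ½ρv² = ½ × 0.661 × 172² = 9778 Pa.
Required CL = L/(qS) = 1.4519×10^6/(9778·302) = 0.4917.
CD = 0.0182 + 0.0443 × 0.4917² = 0.02891.
D = q·S·CD = 9778 × 302 × 0.02891 = 85370 N

D = 85400 N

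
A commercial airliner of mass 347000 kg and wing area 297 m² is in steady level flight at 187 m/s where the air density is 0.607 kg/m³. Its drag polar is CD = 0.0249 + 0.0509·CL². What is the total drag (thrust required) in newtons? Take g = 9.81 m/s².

D = 2.66×10^5 N

In steady level flight, lift balances weight: W = mg = 347000 × 9.81 = 3.4041×10^6 N.
Dynamic pressure q = 0.5 × 0.607 × 187² = 10610 Pa.
CL = 2W/(ρv²S) = 2×3.4041×10^6/(0.607×187²×297) = 1.08.
CD = 0.0249 + 0.0509 × 1.08² = 0.08426.
D = q·S·CD = 10610 × 297 × 0.08426 = 2.656×10^5 N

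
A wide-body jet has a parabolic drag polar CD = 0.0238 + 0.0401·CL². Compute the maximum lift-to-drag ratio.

For CD = CD0 + K·CL², (L/D)max occurs at CL* = √(CD0/K) and equals 1/(2√(K·CD0)).
(L/D)max = 1/(2√(0.0401 × 0.0238)) = 1/(2 × 0.03089) = 16.2

(L/D)max = 16.2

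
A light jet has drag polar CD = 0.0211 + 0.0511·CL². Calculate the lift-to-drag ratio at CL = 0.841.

L/D = 14.7

CD = 0.0211 + 0.0511 × 0.841² = 0.05724
L/D = CL/CD = 0.841 / 0.05724 = 14.7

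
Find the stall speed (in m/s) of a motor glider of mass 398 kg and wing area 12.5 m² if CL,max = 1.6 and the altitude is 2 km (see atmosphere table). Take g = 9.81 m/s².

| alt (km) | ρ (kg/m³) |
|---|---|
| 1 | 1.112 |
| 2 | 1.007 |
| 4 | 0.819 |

V_stall = 19.7 m/s

At 2 km, from the table: ρ = 1.007 kg/m³.
At stall, lift equals weight: L = W = m·g = 398 × 9.81 = 3904 N.
V_stall = √(2W/(ρ·S·CL,max)) = √(2 × 3904 / (1.007 × 12.5 × 1.6))
V_stall = √387.7 = 19.7 m/s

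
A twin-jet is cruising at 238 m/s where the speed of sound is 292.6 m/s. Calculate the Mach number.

M = 0.813

M = v/a = 238 / 292.6 = 0.813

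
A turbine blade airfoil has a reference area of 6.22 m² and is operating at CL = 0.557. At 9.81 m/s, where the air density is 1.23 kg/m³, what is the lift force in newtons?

L = 205 N

L = ½ρv²S·CL = ½ × 1.23 × 9.81² × 6.22 × 0.557 = 205 N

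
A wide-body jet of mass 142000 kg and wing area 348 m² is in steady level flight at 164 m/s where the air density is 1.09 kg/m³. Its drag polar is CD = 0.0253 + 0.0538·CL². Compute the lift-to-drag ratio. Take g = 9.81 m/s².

L/D = 9.32

In steady level flight, lift balances weight: W = mg = 142000 × 9.81 = 1.393×10^6 N.
q = ½ρv² = ½ × 1.09 × 164² = 14660 Pa.
CL = W/(q·S) = 1.393×10^6 / (14660 × 348) = 0.2731.
CD = 0.0253 + 0.0538 × 0.2731² = 0.02931.
L/D = CL/CD = 0.2731 / 0.02931 = 9.32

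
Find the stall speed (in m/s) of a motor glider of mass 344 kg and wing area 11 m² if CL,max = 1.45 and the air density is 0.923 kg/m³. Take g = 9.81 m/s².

Stall occurs when L = W at CL,max. W = mg = 344 × 9.81 = 3375 N.
From L = ½ρV²S·CL,max = W: V_stall = √(2W/(ρSCL,max)) = √(2·3375/(0.923·11·1.45))
V_stall = √458.5 = 21.4 m/s

V_stall = 21.4 m/s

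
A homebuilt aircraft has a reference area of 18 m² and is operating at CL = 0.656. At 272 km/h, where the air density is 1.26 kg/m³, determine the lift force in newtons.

L = 42500 N

Convert speed: v = 272 km/h ÷ 3.6 = 75.56 m/s.
L = ½ρv²S·CL = ½ × 1.26 × 75.56² × 18 × 0.656 = 42500 N ≈ 42.5 kN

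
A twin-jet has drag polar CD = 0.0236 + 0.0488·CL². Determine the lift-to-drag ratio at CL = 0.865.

CD = 0.0236 + 0.0488 × 0.865² = 0.06011
L/D = CL/CD = 0.865 / 0.06011 = 14.4

L/D = 14.4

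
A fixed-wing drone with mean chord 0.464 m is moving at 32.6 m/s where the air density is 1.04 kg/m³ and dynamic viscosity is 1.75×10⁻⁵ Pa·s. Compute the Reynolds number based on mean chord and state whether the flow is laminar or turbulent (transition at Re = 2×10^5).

Re = ρ·v·c/μ = 1.04 × 32.6 × 0.464 / (1.75×10⁻⁵) = 8.99×10^5
Since 8.99×10^5 > 2×10^5, the flow is turbulent.

Re = 8.99×10^5 (turbulent)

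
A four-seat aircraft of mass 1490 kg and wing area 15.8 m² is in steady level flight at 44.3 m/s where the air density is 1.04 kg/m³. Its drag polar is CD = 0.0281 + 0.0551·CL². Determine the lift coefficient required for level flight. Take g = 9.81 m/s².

CL = 0.907

Level flight ⇒ L = W = m·g = 1490 × 9.81 = 14617 N.
q = ½ρv² = ½ × 1.04 × 44.3² = 1020 Pa.
Required CL = L/(qS) = 14617/(1020·15.8) = 0.9065.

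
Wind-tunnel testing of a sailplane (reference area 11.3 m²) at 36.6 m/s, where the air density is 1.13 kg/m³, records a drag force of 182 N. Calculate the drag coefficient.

From D = ½ρv²S·CD, rearranging gives CD = 2D/(ρv²S).
CD = 2 × 182 / (1.13 × 36.6² × 11.3) = 0.0213

CD = 0.0213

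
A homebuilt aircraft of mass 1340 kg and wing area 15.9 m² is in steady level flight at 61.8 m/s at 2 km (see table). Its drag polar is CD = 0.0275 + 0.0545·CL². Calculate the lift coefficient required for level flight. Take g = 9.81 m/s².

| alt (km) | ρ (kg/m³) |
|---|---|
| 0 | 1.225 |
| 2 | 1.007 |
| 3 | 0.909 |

CL = 0.43

At 2 km, from the table: ρ = 1.007 kg/m³.
Level flight ⇒ L = W = m·g = 1340 × 9.81 = 13145 N.
Dynamic pressure q = 0.5 × 1.007 × 61.8² = 1923 Pa.
Required CL = L/(qS) = 13145/(1923·15.9) = 0.4299.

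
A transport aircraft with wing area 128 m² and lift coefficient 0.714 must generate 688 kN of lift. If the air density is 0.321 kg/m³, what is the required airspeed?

v = 217 m/s

L = ½ρv²S·CL ⇒ v = √(2L/(ρ·S·CL))
v = √(2 × 6.88×10^5 / (0.321 × 128 × 0.714)) = √46900 = 217 m/s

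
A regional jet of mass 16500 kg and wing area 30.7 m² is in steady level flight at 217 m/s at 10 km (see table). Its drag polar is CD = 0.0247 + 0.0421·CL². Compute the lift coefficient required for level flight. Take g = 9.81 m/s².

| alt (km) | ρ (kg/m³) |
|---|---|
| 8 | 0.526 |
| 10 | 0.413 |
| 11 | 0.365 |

At 10 km, from the table: ρ = 0.413 kg/m³.
Level flight ⇒ L = W = m·g = 16500 × 9.81 = 1.6186×10^5 N.
q = ½ρv² = ½ × 0.413 × 217² = 9724 Pa.
Required CL = L/(qS) = 1.6186×10^5/(9724·30.7) = 0.5422.

CL = 0.542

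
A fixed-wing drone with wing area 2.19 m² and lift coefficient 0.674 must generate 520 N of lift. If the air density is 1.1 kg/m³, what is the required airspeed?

v = 25.3 m/s

L = ½ρv²S·CL ⇒ v = √(2L/(ρ·S·CL))
v = √(2 × 520 / (1.1 × 2.19 × 0.674)) = √640.5 = 25.3 m/s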